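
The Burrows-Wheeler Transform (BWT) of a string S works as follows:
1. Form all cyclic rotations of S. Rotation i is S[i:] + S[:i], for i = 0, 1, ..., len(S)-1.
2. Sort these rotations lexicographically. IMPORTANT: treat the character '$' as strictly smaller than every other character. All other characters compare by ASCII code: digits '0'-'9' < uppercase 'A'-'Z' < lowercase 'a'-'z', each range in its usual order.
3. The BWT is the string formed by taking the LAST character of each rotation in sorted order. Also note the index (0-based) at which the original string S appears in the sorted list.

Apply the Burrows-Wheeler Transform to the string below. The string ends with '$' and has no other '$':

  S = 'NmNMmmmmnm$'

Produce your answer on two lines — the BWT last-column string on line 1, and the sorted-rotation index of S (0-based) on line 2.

Answer: mNm$nNMmmmm
3

Derivation:
All 11 rotations (rotation i = S[i:]+S[:i]):
  rot[0] = NmNMmmmmnm$
  rot[1] = mNMmmmmnm$N
  rot[2] = NMmmmmnm$Nm
  rot[3] = Mmmmmnm$NmN
  rot[4] = mmmmnm$NmNM
  rot[5] = mmmnm$NmNMm
  rot[6] = mmnm$NmNMmm
  rot[7] = mnm$NmNMmmm
  rot[8] = nm$NmNMmmmm
  rot[9] = m$NmNMmmmmn
  rot[10] = $NmNMmmmmnm
Sorted (with $ < everything):
  sorted[0] = $NmNMmmmmnm  (last char: 'm')
  sorted[1] = Mmmmmnm$NmN  (last char: 'N')
  sorted[2] = NMmmmmnm$Nm  (last char: 'm')
  sorted[3] = NmNMmmmmnm$  (last char: '$')
  sorted[4] = m$NmNMmmmmn  (last char: 'n')
  sorted[5] = mNMmmmmnm$N  (last char: 'N')
  sorted[6] = mmmmnm$NmNM  (last char: 'M')
  sorted[7] = mmmnm$NmNMm  (last char: 'm')
  sorted[8] = mmnm$NmNMmm  (last char: 'm')
  sorted[9] = mnm$NmNMmmm  (last char: 'm')
  sorted[10] = nm$NmNMmmmm  (last char: 'm')
Last column: mNm$nNMmmmm
Original string S is at sorted index 3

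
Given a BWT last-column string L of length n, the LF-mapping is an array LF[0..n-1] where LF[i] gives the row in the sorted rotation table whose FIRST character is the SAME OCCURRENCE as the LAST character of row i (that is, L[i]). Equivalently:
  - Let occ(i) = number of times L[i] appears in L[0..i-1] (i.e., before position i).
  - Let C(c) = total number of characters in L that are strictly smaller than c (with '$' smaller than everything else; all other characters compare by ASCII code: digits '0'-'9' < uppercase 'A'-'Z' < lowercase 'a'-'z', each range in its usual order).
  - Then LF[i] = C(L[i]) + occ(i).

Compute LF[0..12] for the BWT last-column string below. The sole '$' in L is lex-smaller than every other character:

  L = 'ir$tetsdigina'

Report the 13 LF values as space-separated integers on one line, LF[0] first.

Char counts: '$':1, 'a':1, 'd':1, 'e':1, 'g':1, 'i':3, 'n':1, 'r':1, 's':1, 't':2
C (first-col start): C('$')=0, C('a')=1, C('d')=2, C('e')=3, C('g')=4, C('i')=5, C('n')=8, C('r')=9, C('s')=10, C('t')=11
L[0]='i': occ=0, LF[0]=C('i')+0=5+0=5
L[1]='r': occ=0, LF[1]=C('r')+0=9+0=9
L[2]='$': occ=0, LF[2]=C('$')+0=0+0=0
L[3]='t': occ=0, LF[3]=C('t')+0=11+0=11
L[4]='e': occ=0, LF[4]=C('e')+0=3+0=3
L[5]='t': occ=1, LF[5]=C('t')+1=11+1=12
L[6]='s': occ=0, LF[6]=C('s')+0=10+0=10
L[7]='d': occ=0, LF[7]=C('d')+0=2+0=2
L[8]='i': occ=1, LF[8]=C('i')+1=5+1=6
L[9]='g': occ=0, LF[9]=C('g')+0=4+0=4
L[10]='i': occ=2, LF[10]=C('i')+2=5+2=7
L[11]='n': occ=0, LF[11]=C('n')+0=8+0=8
L[12]='a': occ=0, LF[12]=C('a')+0=1+0=1

Answer: 5 9 0 11 3 12 10 2 6 4 7 8 1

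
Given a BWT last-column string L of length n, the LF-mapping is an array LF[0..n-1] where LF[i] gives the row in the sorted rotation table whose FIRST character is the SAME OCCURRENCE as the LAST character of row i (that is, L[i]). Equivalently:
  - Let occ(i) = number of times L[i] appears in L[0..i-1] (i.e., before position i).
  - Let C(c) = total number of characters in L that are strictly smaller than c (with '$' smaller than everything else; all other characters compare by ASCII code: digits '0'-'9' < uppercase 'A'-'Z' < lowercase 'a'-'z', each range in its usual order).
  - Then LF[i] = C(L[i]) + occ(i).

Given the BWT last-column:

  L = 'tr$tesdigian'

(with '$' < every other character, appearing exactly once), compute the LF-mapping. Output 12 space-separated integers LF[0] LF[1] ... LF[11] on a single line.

Answer: 10 8 0 11 3 9 2 5 4 6 1 7

Derivation:
Char counts: '$':1, 'a':1, 'd':1, 'e':1, 'g':1, 'i':2, 'n':1, 'r':1, 's':1, 't':2
C (first-col start): C('$')=0, C('a')=1, C('d')=2, C('e')=3, C('g')=4, C('i')=5, C('n')=7, C('r')=8, C('s')=9, C('t')=10
L[0]='t': occ=0, LF[0]=C('t')+0=10+0=10
L[1]='r': occ=0, LF[1]=C('r')+0=8+0=8
L[2]='$': occ=0, LF[2]=C('$')+0=0+0=0
L[3]='t': occ=1, LF[3]=C('t')+1=10+1=11
L[4]='e': occ=0, LF[4]=C('e')+0=3+0=3
L[5]='s': occ=0, LF[5]=C('s')+0=9+0=9
L[6]='d': occ=0, LF[6]=C('d')+0=2+0=2
L[7]='i': occ=0, LF[7]=C('i')+0=5+0=5
L[8]='g': occ=0, LF[8]=C('g')+0=4+0=4
L[9]='i': occ=1, LF[9]=C('i')+1=5+1=6
L[10]='a': occ=0, LF[10]=C('a')+0=1+0=1
L[11]='n': occ=0, LF[11]=C('n')+0=7+0=7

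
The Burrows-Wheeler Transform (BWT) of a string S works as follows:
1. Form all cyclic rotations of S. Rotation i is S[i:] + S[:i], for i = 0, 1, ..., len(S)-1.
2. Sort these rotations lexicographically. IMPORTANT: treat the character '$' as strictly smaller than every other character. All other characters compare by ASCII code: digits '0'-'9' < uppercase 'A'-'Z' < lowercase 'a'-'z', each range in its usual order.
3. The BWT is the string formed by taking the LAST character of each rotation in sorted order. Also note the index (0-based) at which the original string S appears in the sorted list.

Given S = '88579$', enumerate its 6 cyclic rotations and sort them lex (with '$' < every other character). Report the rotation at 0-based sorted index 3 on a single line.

All 6 rotations (rotation i = S[i:]+S[:i]):
  rot[0] = 88579$
  rot[1] = 8579$8
  rot[2] = 579$88
  rot[3] = 79$885
  rot[4] = 9$8857
  rot[5] = $88579
Sorted (with $ < everything):
  sorted[0] = $88579
  sorted[1] = 579$88
  sorted[2] = 79$885
  sorted[3] = 8579$8
  sorted[4] = 88579$
  sorted[5] = 9$8857
sorted[3] = 8579$8

Answer: 8579$8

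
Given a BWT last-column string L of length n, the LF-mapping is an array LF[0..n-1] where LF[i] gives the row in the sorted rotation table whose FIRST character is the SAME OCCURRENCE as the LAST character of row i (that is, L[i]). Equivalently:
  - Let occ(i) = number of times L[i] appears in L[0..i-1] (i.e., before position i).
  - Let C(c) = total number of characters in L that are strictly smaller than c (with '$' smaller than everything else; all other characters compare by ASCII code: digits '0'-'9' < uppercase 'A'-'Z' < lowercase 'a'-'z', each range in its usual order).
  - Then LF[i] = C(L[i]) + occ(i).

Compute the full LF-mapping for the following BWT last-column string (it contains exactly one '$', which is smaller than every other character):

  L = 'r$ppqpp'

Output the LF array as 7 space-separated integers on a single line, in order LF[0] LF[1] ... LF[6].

Answer: 6 0 1 2 5 3 4

Derivation:
Char counts: '$':1, 'p':4, 'q':1, 'r':1
C (first-col start): C('$')=0, C('p')=1, C('q')=5, C('r')=6
L[0]='r': occ=0, LF[0]=C('r')+0=6+0=6
L[1]='$': occ=0, LF[1]=C('$')+0=0+0=0
L[2]='p': occ=0, LF[2]=C('p')+0=1+0=1
L[3]='p': occ=1, LF[3]=C('p')+1=1+1=2
L[4]='q': occ=0, LF[4]=C('q')+0=5+0=5
L[5]='p': occ=2, LF[5]=C('p')+2=1+2=3
L[6]='p': occ=3, LF[6]=C('p')+3=1+3=4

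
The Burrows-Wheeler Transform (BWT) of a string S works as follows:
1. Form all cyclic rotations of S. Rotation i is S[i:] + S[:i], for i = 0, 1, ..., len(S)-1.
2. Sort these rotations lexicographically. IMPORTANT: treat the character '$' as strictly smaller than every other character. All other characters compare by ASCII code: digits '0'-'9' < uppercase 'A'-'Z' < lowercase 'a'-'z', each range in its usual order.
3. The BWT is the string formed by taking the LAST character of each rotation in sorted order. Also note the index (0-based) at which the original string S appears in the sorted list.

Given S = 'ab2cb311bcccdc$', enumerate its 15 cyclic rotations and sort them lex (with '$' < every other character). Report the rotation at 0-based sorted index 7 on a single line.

Answer: b311bcccdc$ab2c

Derivation:
All 15 rotations (rotation i = S[i:]+S[:i]):
  rot[0] = ab2cb311bcccdc$
  rot[1] = b2cb311bcccdc$a
  rot[2] = 2cb311bcccdc$ab
  rot[3] = cb311bcccdc$ab2
  rot[4] = b311bcccdc$ab2c
  rot[5] = 311bcccdc$ab2cb
  rot[6] = 11bcccdc$ab2cb3
  rot[7] = 1bcccdc$ab2cb31
  rot[8] = bcccdc$ab2cb311
  rot[9] = cccdc$ab2cb311b
  rot[10] = ccdc$ab2cb311bc
  rot[11] = cdc$ab2cb311bcc
  rot[12] = dc$ab2cb311bccc
  rot[13] = c$ab2cb311bcccd
  rot[14] = $ab2cb311bcccdc
Sorted (with $ < everything):
  sorted[0] = $ab2cb311bcccdc
  sorted[1] = 11bcccdc$ab2cb3
  sorted[2] = 1bcccdc$ab2cb31
  sorted[3] = 2cb311bcccdc$ab
  sorted[4] = 311bcccdc$ab2cb
  sorted[5] = ab2cb311bcccdc$
  sorted[6] = b2cb311bcccdc$a
  sorted[7] = b311bcccdc$ab2c
  sorted[8] = bcccdc$ab2cb311
  sorted[9] = c$ab2cb311bcccd
  sorted[10] = cb311bcccdc$ab2
  sorted[11] = cccdc$ab2cb311b
  sorted[12] = ccdc$ab2cb311bc
  sorted[13] = cdc$ab2cb311bcc
  sorted[14] = dc$ab2cb311bccc
sorted[7] = b311bcccdc$ab2c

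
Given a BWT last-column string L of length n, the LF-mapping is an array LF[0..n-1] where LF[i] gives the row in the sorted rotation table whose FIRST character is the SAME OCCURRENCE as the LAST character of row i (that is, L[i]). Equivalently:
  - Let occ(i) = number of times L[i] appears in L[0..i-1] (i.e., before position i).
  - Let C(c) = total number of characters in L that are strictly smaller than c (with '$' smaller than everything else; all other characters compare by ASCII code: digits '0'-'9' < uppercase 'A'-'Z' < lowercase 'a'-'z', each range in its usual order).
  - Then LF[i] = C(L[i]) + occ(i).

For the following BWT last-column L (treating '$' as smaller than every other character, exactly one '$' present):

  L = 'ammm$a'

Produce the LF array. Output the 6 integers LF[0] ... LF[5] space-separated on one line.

Char counts: '$':1, 'a':2, 'm':3
C (first-col start): C('$')=0, C('a')=1, C('m')=3
L[0]='a': occ=0, LF[0]=C('a')+0=1+0=1
L[1]='m': occ=0, LF[1]=C('m')+0=3+0=3
L[2]='m': occ=1, LF[2]=C('m')+1=3+1=4
L[3]='m': occ=2, LF[3]=C('m')+2=3+2=5
L[4]='$': occ=0, LF[4]=C('$')+0=0+0=0
L[5]='a': occ=1, LF[5]=C('a')+1=1+1=2

Answer: 1 3 4 5 0 2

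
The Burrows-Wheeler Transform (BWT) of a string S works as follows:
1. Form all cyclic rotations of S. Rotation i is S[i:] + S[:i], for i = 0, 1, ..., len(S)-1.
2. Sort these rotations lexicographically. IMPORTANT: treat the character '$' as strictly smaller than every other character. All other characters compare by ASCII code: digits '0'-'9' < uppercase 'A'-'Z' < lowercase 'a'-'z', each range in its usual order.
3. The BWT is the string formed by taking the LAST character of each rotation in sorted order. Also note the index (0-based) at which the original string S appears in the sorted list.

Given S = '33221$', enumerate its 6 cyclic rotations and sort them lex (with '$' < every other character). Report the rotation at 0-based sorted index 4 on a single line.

Answer: 3221$3

Derivation:
All 6 rotations (rotation i = S[i:]+S[:i]):
  rot[0] = 33221$
  rot[1] = 3221$3
  rot[2] = 221$33
  rot[3] = 21$332
  rot[4] = 1$3322
  rot[5] = $33221
Sorted (with $ < everything):
  sorted[0] = $33221
  sorted[1] = 1$3322
  sorted[2] = 21$332
  sorted[3] = 221$33
  sorted[4] = 3221$3
  sorted[5] = 33221$
sorted[4] = 3221$3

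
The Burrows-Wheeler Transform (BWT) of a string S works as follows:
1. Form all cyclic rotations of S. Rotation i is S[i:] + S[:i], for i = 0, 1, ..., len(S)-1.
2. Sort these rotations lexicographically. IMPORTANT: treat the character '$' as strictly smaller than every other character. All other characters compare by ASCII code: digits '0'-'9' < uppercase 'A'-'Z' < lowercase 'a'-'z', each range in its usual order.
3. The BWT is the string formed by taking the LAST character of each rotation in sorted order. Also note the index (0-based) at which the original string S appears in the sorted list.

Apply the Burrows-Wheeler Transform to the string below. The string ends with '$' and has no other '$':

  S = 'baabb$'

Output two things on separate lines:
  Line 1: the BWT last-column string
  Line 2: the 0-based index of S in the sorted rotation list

All 6 rotations (rotation i = S[i:]+S[:i]):
  rot[0] = baabb$
  rot[1] = aabb$b
  rot[2] = abb$ba
  rot[3] = bb$baa
  rot[4] = b$baab
  rot[5] = $baabb
Sorted (with $ < everything):
  sorted[0] = $baabb  (last char: 'b')
  sorted[1] = aabb$b  (last char: 'b')
  sorted[2] = abb$ba  (last char: 'a')
  sorted[3] = b$baab  (last char: 'b')
  sorted[4] = baabb$  (last char: '$')
  sorted[5] = bb$baa  (last char: 'a')
Last column: bbab$a
Original string S is at sorted index 4

Answer: bbab$a
4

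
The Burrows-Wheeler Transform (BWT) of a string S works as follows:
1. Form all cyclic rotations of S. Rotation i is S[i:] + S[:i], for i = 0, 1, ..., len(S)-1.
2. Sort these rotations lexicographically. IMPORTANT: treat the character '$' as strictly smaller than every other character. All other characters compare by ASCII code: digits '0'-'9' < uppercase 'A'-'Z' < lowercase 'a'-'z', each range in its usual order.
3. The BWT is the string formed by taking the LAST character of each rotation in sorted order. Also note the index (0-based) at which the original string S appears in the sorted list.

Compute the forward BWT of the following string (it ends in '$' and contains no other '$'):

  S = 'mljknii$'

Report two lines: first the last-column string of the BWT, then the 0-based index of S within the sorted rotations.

All 8 rotations (rotation i = S[i:]+S[:i]):
  rot[0] = mljknii$
  rot[1] = ljknii$m
  rot[2] = jknii$ml
  rot[3] = knii$mlj
  rot[4] = nii$mljk
  rot[5] = ii$mljkn
  rot[6] = i$mljkni
  rot[7] = $mljknii
Sorted (with $ < everything):
  sorted[0] = $mljknii  (last char: 'i')
  sorted[1] = i$mljkni  (last char: 'i')
  sorted[2] = ii$mljkn  (last char: 'n')
  sorted[3] = jknii$ml  (last char: 'l')
  sorted[4] = knii$mlj  (last char: 'j')
  sorted[5] = ljknii$m  (last char: 'm')
  sorted[6] = mljknii$  (last char: '$')
  sorted[7] = nii$mljk  (last char: 'k')
Last column: iinljm$k
Original string S is at sorted index 6

Answer: iinljm$k
6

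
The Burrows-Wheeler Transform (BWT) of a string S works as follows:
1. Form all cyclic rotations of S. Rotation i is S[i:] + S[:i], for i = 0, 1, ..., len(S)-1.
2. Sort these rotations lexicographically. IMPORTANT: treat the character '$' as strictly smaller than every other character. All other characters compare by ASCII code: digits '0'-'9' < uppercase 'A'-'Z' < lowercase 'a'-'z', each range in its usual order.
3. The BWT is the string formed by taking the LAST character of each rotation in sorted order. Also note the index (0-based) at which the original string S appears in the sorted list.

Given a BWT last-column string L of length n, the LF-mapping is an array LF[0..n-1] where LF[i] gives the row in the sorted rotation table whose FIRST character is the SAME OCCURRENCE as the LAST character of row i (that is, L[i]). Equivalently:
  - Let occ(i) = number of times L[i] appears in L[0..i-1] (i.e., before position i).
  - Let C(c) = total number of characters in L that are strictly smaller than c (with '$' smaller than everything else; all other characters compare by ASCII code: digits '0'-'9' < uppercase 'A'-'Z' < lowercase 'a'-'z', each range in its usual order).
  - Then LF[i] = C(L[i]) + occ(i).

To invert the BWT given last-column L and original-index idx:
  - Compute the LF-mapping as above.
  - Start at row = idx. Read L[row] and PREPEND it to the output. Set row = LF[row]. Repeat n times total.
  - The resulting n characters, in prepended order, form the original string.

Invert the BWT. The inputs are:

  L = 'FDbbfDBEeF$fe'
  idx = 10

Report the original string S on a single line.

LF mapping: 5 2 7 8 11 3 1 4 9 6 0 12 10
Walk LF starting at row 10, prepending L[row]:
  step 1: row=10, L[10]='$', prepend. Next row=LF[10]=0
  step 2: row=0, L[0]='F', prepend. Next row=LF[0]=5
  step 3: row=5, L[5]='D', prepend. Next row=LF[5]=3
  step 4: row=3, L[3]='b', prepend. Next row=LF[3]=8
  step 5: row=8, L[8]='e', prepend. Next row=LF[8]=9
  step 6: row=9, L[9]='F', prepend. Next row=LF[9]=6
  step 7: row=6, L[6]='B', prepend. Next row=LF[6]=1
  step 8: row=1, L[1]='D', prepend. Next row=LF[1]=2
  step 9: row=2, L[2]='b', prepend. Next row=LF[2]=7
  step 10: row=7, L[7]='E', prepend. Next row=LF[7]=4
  step 11: row=4, L[4]='f', prepend. Next row=LF[4]=11
  step 12: row=11, L[11]='f', prepend. Next row=LF[11]=12
  step 13: row=12, L[12]='e', prepend. Next row=LF[12]=10
Reversed output: effEbDBFebDF$

Answer: effEbDBFebDF$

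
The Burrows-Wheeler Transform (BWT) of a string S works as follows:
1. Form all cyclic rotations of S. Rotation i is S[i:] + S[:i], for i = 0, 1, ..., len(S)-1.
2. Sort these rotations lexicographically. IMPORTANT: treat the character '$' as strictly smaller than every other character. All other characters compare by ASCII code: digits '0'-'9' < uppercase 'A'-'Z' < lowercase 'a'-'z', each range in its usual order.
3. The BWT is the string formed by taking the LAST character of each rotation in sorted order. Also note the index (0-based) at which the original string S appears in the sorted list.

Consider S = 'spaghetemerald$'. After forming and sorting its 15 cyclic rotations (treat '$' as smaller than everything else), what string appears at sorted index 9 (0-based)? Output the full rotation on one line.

All 15 rotations (rotation i = S[i:]+S[:i]):
  rot[0] = spaghetemerald$
  rot[1] = paghetemerald$s
  rot[2] = aghetemerald$sp
  rot[3] = ghetemerald$spa
  rot[4] = hetemerald$spag
  rot[5] = etemerald$spagh
  rot[6] = temerald$spaghe
  rot[7] = emerald$spaghet
  rot[8] = merald$spaghete
  rot[9] = erald$spaghetem
  rot[10] = rald$spagheteme
  rot[11] = ald$spaghetemer
  rot[12] = ld$spaghetemera
  rot[13] = d$spaghetemeral
  rot[14] = $spaghetemerald
Sorted (with $ < everything):
  sorted[0] = $spaghetemerald
  sorted[1] = aghetemerald$sp
  sorted[2] = ald$spaghetemer
  sorted[3] = d$spaghetemeral
  sorted[4] = emerald$spaghet
  sorted[5] = erald$spaghetem
  sorted[6] = etemerald$spagh
  sorted[7] = ghetemerald$spa
  sorted[8] = hetemerald$spag
  sorted[9] = ld$spaghetemera
  sorted[10] = merald$spaghete
  sorted[11] = paghetemerald$s
  sorted[12] = rald$spagheteme
  sorted[13] = spaghetemerald$
  sorted[14] = temerald$spaghe
sorted[9] = ld$spaghetemera

Answer: ld$spaghetemera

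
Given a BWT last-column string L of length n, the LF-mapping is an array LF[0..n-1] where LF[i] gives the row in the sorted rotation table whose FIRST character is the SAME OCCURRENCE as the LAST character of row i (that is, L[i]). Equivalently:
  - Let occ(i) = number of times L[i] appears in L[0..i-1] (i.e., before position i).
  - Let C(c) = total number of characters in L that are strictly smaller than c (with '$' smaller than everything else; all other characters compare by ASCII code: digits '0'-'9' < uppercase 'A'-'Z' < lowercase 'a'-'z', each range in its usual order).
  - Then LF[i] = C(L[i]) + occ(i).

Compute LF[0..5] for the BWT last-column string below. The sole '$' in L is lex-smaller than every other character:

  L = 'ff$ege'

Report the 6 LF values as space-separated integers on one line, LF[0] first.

Answer: 3 4 0 1 5 2

Derivation:
Char counts: '$':1, 'e':2, 'f':2, 'g':1
C (first-col start): C('$')=0, C('e')=1, C('f')=3, C('g')=5
L[0]='f': occ=0, LF[0]=C('f')+0=3+0=3
L[1]='f': occ=1, LF[1]=C('f')+1=3+1=4
L[2]='$': occ=0, LF[2]=C('$')+0=0+0=0
L[3]='e': occ=0, LF[3]=C('e')+0=1+0=1
L[4]='g': occ=0, LF[4]=C('g')+0=5+0=5
L[5]='e': occ=1, LF[5]=C('e')+1=1+1=2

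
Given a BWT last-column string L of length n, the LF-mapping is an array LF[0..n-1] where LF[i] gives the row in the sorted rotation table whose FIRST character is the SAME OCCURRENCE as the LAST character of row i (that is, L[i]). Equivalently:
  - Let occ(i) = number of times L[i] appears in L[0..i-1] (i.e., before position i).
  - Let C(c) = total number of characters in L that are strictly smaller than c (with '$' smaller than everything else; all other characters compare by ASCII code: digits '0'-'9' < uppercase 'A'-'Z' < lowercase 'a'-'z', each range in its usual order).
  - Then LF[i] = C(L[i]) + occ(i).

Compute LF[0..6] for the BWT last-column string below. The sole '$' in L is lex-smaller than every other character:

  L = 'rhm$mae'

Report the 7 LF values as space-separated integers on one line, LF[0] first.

Char counts: '$':1, 'a':1, 'e':1, 'h':1, 'm':2, 'r':1
C (first-col start): C('$')=0, C('a')=1, C('e')=2, C('h')=3, C('m')=4, C('r')=6
L[0]='r': occ=0, LF[0]=C('r')+0=6+0=6
L[1]='h': occ=0, LF[1]=C('h')+0=3+0=3
L[2]='m': occ=0, LF[2]=C('m')+0=4+0=4
L[3]='$': occ=0, LF[3]=C('$')+0=0+0=0
L[4]='m': occ=1, LF[4]=C('m')+1=4+1=5
L[5]='a': occ=0, LF[5]=C('a')+0=1+0=1
L[6]='e': occ=0, LF[6]=C('e')+0=2+0=2

Answer: 6 3 4 0 5 1 2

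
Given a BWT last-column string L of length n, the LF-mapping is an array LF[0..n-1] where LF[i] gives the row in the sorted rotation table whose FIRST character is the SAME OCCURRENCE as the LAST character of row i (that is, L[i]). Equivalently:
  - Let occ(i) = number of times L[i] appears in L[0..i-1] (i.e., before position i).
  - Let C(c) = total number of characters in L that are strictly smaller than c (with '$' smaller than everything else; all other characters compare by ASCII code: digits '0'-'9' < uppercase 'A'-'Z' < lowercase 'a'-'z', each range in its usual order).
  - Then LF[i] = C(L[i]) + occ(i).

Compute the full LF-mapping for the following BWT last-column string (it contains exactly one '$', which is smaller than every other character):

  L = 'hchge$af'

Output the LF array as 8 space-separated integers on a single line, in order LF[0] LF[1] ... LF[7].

Char counts: '$':1, 'a':1, 'c':1, 'e':1, 'f':1, 'g':1, 'h':2
C (first-col start): C('$')=0, C('a')=1, C('c')=2, C('e')=3, C('f')=4, C('g')=5, C('h')=6
L[0]='h': occ=0, LF[0]=C('h')+0=6+0=6
L[1]='c': occ=0, LF[1]=C('c')+0=2+0=2
L[2]='h': occ=1, LF[2]=C('h')+1=6+1=7
L[3]='g': occ=0, LF[3]=C('g')+0=5+0=5
L[4]='e': occ=0, LF[4]=C('e')+0=3+0=3
L[5]='$': occ=0, LF[5]=C('$')+0=0+0=0
L[6]='a': occ=0, LF[6]=C('a')+0=1+0=1
L[7]='f': occ=0, LF[7]=C('f')+0=4+0=4

Answer: 6 2 7 5 3 0 1 4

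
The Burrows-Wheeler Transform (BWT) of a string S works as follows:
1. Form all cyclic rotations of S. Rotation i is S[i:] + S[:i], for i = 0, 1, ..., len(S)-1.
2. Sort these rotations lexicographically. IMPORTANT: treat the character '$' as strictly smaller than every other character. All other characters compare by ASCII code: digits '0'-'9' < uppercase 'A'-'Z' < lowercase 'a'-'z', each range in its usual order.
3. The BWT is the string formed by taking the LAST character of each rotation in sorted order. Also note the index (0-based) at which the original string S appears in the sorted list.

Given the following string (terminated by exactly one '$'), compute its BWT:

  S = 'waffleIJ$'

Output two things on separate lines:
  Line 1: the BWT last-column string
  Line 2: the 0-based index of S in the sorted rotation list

All 9 rotations (rotation i = S[i:]+S[:i]):
  rot[0] = waffleIJ$
  rot[1] = affleIJ$w
  rot[2] = ffleIJ$wa
  rot[3] = fleIJ$waf
  rot[4] = leIJ$waff
  rot[5] = eIJ$waffl
  rot[6] = IJ$waffle
  rot[7] = J$waffleI
  rot[8] = $waffleIJ
Sorted (with $ < everything):
  sorted[0] = $waffleIJ  (last char: 'J')
  sorted[1] = IJ$waffle  (last char: 'e')
  sorted[2] = J$waffleI  (last char: 'I')
  sorted[3] = affleIJ$w  (last char: 'w')
  sorted[4] = eIJ$waffl  (last char: 'l')
  sorted[5] = ffleIJ$wa  (last char: 'a')
  sorted[6] = fleIJ$waf  (last char: 'f')
  sorted[7] = leIJ$waff  (last char: 'f')
  sorted[8] = waffleIJ$  (last char: '$')
Last column: JeIwlaff$
Original string S is at sorted index 8

Answer: JeIwlaff$
8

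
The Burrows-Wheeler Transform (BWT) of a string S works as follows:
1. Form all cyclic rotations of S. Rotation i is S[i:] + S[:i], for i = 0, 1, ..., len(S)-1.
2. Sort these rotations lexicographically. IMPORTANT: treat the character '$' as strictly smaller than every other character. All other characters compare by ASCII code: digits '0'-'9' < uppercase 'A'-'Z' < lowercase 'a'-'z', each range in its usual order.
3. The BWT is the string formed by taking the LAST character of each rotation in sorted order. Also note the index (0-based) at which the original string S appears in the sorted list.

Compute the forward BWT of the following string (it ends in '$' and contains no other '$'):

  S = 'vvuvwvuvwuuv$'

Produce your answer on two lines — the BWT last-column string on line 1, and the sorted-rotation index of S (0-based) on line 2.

All 13 rotations (rotation i = S[i:]+S[:i]):
  rot[0] = vvuvwvuvwuuv$
  rot[1] = vuvwvuvwuuv$v
  rot[2] = uvwvuvwuuv$vv
  rot[3] = vwvuvwuuv$vvu
  rot[4] = wvuvwuuv$vvuv
  rot[5] = vuvwuuv$vvuvw
  rot[6] = uvwuuv$vvuvwv
  rot[7] = vwuuv$vvuvwvu
  rot[8] = wuuv$vvuvwvuv
  rot[9] = uuv$vvuvwvuvw
  rot[10] = uv$vvuvwvuvwu
  rot[11] = v$vvuvwvuvwuu
  rot[12] = $vvuvwvuvwuuv
Sorted (with $ < everything):
  sorted[0] = $vvuvwvuvwuuv  (last char: 'v')
  sorted[1] = uuv$vvuvwvuvw  (last char: 'w')
  sorted[2] = uv$vvuvwvuvwu  (last char: 'u')
  sorted[3] = uvwuuv$vvuvwv  (last char: 'v')
  sorted[4] = uvwvuvwuuv$vv  (last char: 'v')
  sorted[5] = v$vvuvwvuvwuu  (last char: 'u')
  sorted[6] = vuvwuuv$vvuvw  (last char: 'w')
  sorted[7] = vuvwvuvwuuv$v  (last char: 'v')
  sorted[8] = vvuvwvuvwuuv$  (last char: '$')
  sorted[9] = vwuuv$vvuvwvu  (last char: 'u')
  sorted[10] = vwvuvwuuv$vvu  (last char: 'u')
  sorted[11] = wuuv$vvuvwvuv  (last char: 'v')
  sorted[12] = wvuvwuuv$vvuv  (last char: 'v')
Last column: vwuvvuwv$uuvv
Original string S is at sorted index 8

Answer: vwuvvuwv$uuvv
8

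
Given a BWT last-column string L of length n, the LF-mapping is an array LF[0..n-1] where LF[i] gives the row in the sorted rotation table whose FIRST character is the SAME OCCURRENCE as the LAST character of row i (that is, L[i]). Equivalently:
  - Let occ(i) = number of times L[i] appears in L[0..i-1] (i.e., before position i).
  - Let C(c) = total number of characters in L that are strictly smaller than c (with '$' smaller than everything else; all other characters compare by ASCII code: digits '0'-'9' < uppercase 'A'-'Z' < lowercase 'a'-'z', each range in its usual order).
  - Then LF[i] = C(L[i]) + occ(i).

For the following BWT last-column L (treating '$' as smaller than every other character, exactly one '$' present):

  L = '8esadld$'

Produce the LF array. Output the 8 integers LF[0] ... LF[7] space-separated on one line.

Answer: 1 5 7 2 3 6 4 0

Derivation:
Char counts: '$':1, '8':1, 'a':1, 'd':2, 'e':1, 'l':1, 's':1
C (first-col start): C('$')=0, C('8')=1, C('a')=2, C('d')=3, C('e')=5, C('l')=6, C('s')=7
L[0]='8': occ=0, LF[0]=C('8')+0=1+0=1
L[1]='e': occ=0, LF[1]=C('e')+0=5+0=5
L[2]='s': occ=0, LF[2]=C('s')+0=7+0=7
L[3]='a': occ=0, LF[3]=C('a')+0=2+0=2
L[4]='d': occ=0, LF[4]=C('d')+0=3+0=3
L[5]='l': occ=0, LF[5]=C('l')+0=6+0=6
L[6]='d': occ=1, LF[6]=C('d')+1=3+1=4
L[7]='$': occ=0, LF[7]=C('$')+0=0+0=0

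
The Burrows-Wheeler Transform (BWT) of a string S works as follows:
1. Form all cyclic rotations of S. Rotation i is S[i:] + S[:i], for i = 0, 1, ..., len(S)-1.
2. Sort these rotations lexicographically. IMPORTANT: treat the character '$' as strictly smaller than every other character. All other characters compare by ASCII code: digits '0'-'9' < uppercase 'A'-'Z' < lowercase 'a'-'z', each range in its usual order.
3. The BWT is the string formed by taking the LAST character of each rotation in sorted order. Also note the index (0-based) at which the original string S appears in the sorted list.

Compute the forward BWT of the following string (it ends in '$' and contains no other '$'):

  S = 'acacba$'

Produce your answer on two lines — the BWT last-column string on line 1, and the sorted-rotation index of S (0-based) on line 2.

Answer: ab$ccaa
2

Derivation:
All 7 rotations (rotation i = S[i:]+S[:i]):
  rot[0] = acacba$
  rot[1] = cacba$a
  rot[2] = acba$ac
  rot[3] = cba$aca
  rot[4] = ba$acac
  rot[5] = a$acacb
  rot[6] = $acacba
Sorted (with $ < everything):
  sorted[0] = $acacba  (last char: 'a')
  sorted[1] = a$acacb  (last char: 'b')
  sorted[2] = acacba$  (last char: '$')
  sorted[3] = acba$ac  (last char: 'c')
  sorted[4] = ba$acac  (last char: 'c')
  sorted[5] = cacba$a  (last char: 'a')
  sorted[6] = cba$aca  (last char: 'a')
Last column: ab$ccaa
Original string S is at sorted index 2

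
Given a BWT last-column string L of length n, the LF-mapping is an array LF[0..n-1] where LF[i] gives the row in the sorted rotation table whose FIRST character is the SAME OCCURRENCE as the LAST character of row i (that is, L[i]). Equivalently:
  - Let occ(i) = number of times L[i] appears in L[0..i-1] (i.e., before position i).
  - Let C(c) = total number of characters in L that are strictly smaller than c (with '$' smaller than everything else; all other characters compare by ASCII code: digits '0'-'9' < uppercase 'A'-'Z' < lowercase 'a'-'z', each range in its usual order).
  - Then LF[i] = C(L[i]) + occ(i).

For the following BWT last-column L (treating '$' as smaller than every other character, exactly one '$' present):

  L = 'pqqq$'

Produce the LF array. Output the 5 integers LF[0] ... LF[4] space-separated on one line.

Char counts: '$':1, 'p':1, 'q':3
C (first-col start): C('$')=0, C('p')=1, C('q')=2
L[0]='p': occ=0, LF[0]=C('p')+0=1+0=1
L[1]='q': occ=0, LF[1]=C('q')+0=2+0=2
L[2]='q': occ=1, LF[2]=C('q')+1=2+1=3
L[3]='q': occ=2, LF[3]=C('q')+2=2+2=4
L[4]='$': occ=0, LF[4]=C('$')+0=0+0=0

Answer: 1 2 3 4 0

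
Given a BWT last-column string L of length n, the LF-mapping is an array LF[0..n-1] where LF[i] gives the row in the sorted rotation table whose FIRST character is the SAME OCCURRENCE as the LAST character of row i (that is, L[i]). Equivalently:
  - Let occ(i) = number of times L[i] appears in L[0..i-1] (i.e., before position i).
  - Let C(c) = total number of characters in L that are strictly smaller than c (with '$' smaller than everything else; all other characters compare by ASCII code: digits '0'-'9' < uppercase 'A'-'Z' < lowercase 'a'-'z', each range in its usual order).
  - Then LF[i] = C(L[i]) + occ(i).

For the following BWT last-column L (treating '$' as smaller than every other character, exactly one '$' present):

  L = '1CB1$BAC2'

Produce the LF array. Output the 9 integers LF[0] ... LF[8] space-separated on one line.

Answer: 1 7 5 2 0 6 4 8 3

Derivation:
Char counts: '$':1, '1':2, '2':1, 'A':1, 'B':2, 'C':2
C (first-col start): C('$')=0, C('1')=1, C('2')=3, C('A')=4, C('B')=5, C('C')=7
L[0]='1': occ=0, LF[0]=C('1')+0=1+0=1
L[1]='C': occ=0, LF[1]=C('C')+0=7+0=7
L[2]='B': occ=0, LF[2]=C('B')+0=5+0=5
L[3]='1': occ=1, LF[3]=C('1')+1=1+1=2
L[4]='$': occ=0, LF[4]=C('$')+0=0+0=0
L[5]='B': occ=1, LF[5]=C('B')+1=5+1=6
L[6]='A': occ=0, LF[6]=C('A')+0=4+0=4
L[7]='C': occ=1, LF[7]=C('C')+1=7+1=8
L[8]='2': occ=0, LF[8]=C('2')+0=3+0=3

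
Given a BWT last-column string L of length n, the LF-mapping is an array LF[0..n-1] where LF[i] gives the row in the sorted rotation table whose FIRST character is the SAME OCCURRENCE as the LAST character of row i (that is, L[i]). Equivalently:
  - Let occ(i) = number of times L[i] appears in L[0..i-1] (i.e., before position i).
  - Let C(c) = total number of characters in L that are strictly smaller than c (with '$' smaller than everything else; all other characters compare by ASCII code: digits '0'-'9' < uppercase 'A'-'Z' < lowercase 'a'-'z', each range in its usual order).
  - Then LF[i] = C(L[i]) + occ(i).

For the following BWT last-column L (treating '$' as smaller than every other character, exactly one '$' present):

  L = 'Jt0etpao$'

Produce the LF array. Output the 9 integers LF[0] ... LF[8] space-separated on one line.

Answer: 2 7 1 4 8 6 3 5 0

Derivation:
Char counts: '$':1, '0':1, 'J':1, 'a':1, 'e':1, 'o':1, 'p':1, 't':2
C (first-col start): C('$')=0, C('0')=1, C('J')=2, C('a')=3, C('e')=4, C('o')=5, C('p')=6, C('t')=7
L[0]='J': occ=0, LF[0]=C('J')+0=2+0=2
L[1]='t': occ=0, LF[1]=C('t')+0=7+0=7
L[2]='0': occ=0, LF[2]=C('0')+0=1+0=1
L[3]='e': occ=0, LF[3]=C('e')+0=4+0=4
L[4]='t': occ=1, LF[4]=C('t')+1=7+1=8
L[5]='p': occ=0, LF[5]=C('p')+0=6+0=6
L[6]='a': occ=0, LF[6]=C('a')+0=3+0=3
L[7]='o': occ=0, LF[7]=C('o')+0=5+0=5
L[8]='$': occ=0, LF[8]=C('$')+0=0+0=0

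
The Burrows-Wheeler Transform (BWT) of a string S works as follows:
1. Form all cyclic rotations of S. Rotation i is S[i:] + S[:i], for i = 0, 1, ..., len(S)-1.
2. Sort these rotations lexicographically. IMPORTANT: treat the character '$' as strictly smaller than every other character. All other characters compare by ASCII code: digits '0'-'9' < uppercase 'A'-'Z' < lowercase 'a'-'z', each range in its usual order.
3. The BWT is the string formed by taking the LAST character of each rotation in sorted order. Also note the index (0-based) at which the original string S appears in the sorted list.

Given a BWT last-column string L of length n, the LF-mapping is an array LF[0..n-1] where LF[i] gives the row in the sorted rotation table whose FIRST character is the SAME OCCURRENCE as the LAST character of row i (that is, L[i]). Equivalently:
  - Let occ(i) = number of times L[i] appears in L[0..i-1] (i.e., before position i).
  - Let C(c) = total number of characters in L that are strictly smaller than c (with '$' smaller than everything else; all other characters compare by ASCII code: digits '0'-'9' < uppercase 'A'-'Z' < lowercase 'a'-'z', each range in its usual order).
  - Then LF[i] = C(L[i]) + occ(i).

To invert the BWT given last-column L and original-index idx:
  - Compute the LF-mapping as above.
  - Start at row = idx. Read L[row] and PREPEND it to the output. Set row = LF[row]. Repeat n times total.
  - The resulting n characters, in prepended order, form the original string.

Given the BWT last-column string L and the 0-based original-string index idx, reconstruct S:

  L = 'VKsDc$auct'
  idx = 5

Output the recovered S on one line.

LF mapping: 3 2 7 1 5 0 4 9 6 8
Walk LF starting at row 5, prepending L[row]:
  step 1: row=5, L[5]='$', prepend. Next row=LF[5]=0
  step 2: row=0, L[0]='V', prepend. Next row=LF[0]=3
  step 3: row=3, L[3]='D', prepend. Next row=LF[3]=1
  step 4: row=1, L[1]='K', prepend. Next row=LF[1]=2
  step 5: row=2, L[2]='s', prepend. Next row=LF[2]=7
  step 6: row=7, L[7]='u', prepend. Next row=LF[7]=9
  step 7: row=9, L[9]='t', prepend. Next row=LF[9]=8
  step 8: row=8, L[8]='c', prepend. Next row=LF[8]=6
  step 9: row=6, L[6]='a', prepend. Next row=LF[6]=4
  step 10: row=4, L[4]='c', prepend. Next row=LF[4]=5
Reversed output: cactusKDV$

Answer: cactusKDV$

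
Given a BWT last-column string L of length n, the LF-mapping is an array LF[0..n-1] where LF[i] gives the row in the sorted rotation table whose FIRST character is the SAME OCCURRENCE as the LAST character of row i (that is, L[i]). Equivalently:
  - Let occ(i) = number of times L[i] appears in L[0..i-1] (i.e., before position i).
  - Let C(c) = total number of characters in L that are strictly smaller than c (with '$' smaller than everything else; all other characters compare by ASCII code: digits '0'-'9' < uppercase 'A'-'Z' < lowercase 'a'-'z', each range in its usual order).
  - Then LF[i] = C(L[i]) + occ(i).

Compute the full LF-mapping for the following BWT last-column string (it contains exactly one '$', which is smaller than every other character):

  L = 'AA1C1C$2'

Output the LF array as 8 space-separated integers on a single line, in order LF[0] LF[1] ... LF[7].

Answer: 4 5 1 6 2 7 0 3

Derivation:
Char counts: '$':1, '1':2, '2':1, 'A':2, 'C':2
C (first-col start): C('$')=0, C('1')=1, C('2')=3, C('A')=4, C('C')=6
L[0]='A': occ=0, LF[0]=C('A')+0=4+0=4
L[1]='A': occ=1, LF[1]=C('A')+1=4+1=5
L[2]='1': occ=0, LF[2]=C('1')+0=1+0=1
L[3]='C': occ=0, LF[3]=C('C')+0=6+0=6
L[4]='1': occ=1, LF[4]=C('1')+1=1+1=2
L[5]='C': occ=1, LF[5]=C('C')+1=6+1=7
L[6]='$': occ=0, LF[6]=C('$')+0=0+0=0
L[7]='2': occ=0, LF[7]=C('2')+0=3+0=3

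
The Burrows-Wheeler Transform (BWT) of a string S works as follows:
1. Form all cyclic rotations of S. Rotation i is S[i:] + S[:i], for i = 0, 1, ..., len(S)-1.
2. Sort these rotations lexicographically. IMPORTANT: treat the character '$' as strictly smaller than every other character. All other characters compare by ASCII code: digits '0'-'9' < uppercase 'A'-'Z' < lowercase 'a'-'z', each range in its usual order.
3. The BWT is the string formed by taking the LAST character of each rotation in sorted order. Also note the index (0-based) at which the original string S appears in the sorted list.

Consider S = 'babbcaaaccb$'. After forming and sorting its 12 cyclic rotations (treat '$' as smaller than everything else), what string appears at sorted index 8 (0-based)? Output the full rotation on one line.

Answer: bcaaaccb$bab

Derivation:
All 12 rotations (rotation i = S[i:]+S[:i]):
  rot[0] = babbcaaaccb$
  rot[1] = abbcaaaccb$b
  rot[2] = bbcaaaccb$ba
  rot[3] = bcaaaccb$bab
  rot[4] = caaaccb$babb
  rot[5] = aaaccb$babbc
  rot[6] = aaccb$babbca
  rot[7] = accb$babbcaa
  rot[8] = ccb$babbcaaa
  rot[9] = cb$babbcaaac
  rot[10] = b$babbcaaacc
  rot[11] = $babbcaaaccb
Sorted (with $ < everything):
  sorted[0] = $babbcaaaccb
  sorted[1] = aaaccb$babbc
  sorted[2] = aaccb$babbca
  sorted[3] = abbcaaaccb$b
  sorted[4] = accb$babbcaa
  sorted[5] = b$babbcaaacc
  sorted[6] = babbcaaaccb$
  sorted[7] = bbcaaaccb$ba
  sorted[8] = bcaaaccb$bab
  sorted[9] = caaaccb$babb
  sorted[10] = cb$babbcaaac
  sorted[11] = ccb$babbcaaa
sorted[8] = bcaaaccb$bab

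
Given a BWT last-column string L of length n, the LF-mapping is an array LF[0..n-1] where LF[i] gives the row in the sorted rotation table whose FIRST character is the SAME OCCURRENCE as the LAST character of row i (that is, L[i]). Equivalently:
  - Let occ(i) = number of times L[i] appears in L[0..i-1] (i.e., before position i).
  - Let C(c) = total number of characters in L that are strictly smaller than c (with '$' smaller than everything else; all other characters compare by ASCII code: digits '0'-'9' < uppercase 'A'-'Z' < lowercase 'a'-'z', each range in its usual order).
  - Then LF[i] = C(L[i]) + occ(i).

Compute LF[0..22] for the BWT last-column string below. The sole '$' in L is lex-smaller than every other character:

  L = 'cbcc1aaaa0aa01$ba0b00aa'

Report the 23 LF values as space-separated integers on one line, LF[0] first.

Answer: 20 17 21 22 6 8 9 10 11 1 12 13 2 7 0 18 14 3 19 4 5 15 16

Derivation:
Char counts: '$':1, '0':5, '1':2, 'a':9, 'b':3, 'c':3
C (first-col start): C('$')=0, C('0')=1, C('1')=6, C('a')=8, C('b')=17, C('c')=20
L[0]='c': occ=0, LF[0]=C('c')+0=20+0=20
L[1]='b': occ=0, LF[1]=C('b')+0=17+0=17
L[2]='c': occ=1, LF[2]=C('c')+1=20+1=21
L[3]='c': occ=2, LF[3]=C('c')+2=20+2=22
L[4]='1': occ=0, LF[4]=C('1')+0=6+0=6
L[5]='a': occ=0, LF[5]=C('a')+0=8+0=8
L[6]='a': occ=1, LF[6]=C('a')+1=8+1=9
L[7]='a': occ=2, LF[7]=C('a')+2=8+2=10
L[8]='a': occ=3, LF[8]=C('a')+3=8+3=11
L[9]='0': occ=0, LF[9]=C('0')+0=1+0=1
L[10]='a': occ=4, LF[10]=C('a')+4=8+4=12
L[11]='a': occ=5, LF[11]=C('a')+5=8+5=13
L[12]='0': occ=1, LF[12]=C('0')+1=1+1=2
L[13]='1': occ=1, LF[13]=C('1')+1=6+1=7
L[14]='$': occ=0, LF[14]=C('$')+0=0+0=0
L[15]='b': occ=1, LF[15]=C('b')+1=17+1=18
L[16]='a': occ=6, LF[16]=C('a')+6=8+6=14
L[17]='0': occ=2, LF[17]=C('0')+2=1+2=3
L[18]='b': occ=2, LF[18]=C('b')+2=17+2=19
L[19]='0': occ=3, LF[19]=C('0')+3=1+3=4
L[20]='0': occ=4, LF[20]=C('0')+4=1+4=5
L[21]='a': occ=7, LF[21]=C('a')+7=8+7=15
L[22]='a': occ=8, LF[22]=C('a')+8=8+8=16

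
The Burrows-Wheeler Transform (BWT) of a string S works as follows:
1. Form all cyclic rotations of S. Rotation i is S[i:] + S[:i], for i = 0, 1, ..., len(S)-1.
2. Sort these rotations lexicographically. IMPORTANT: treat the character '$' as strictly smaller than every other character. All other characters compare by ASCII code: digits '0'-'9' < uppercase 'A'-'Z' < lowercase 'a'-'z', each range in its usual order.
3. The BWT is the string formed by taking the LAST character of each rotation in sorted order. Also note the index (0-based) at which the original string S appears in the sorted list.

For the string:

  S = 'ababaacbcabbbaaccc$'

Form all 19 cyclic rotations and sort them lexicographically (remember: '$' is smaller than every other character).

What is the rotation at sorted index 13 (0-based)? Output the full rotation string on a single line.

All 19 rotations (rotation i = S[i:]+S[:i]):
  rot[0] = ababaacbcabbbaaccc$
  rot[1] = babaacbcabbbaaccc$a
  rot[2] = abaacbcabbbaaccc$ab
  rot[3] = baacbcabbbaaccc$aba
  rot[4] = aacbcabbbaaccc$abab
  rot[5] = acbcabbbaaccc$ababa
  rot[6] = cbcabbbaaccc$ababaa
  rot[7] = bcabbbaaccc$ababaac
  rot[8] = cabbbaaccc$ababaacb
  rot[9] = abbbaaccc$ababaacbc
  rot[10] = bbbaaccc$ababaacbca
  rot[11] = bbaaccc$ababaacbcab
  rot[12] = baaccc$ababaacbcabb
  rot[13] = aaccc$ababaacbcabbb
  rot[14] = accc$ababaacbcabbba
  rot[15] = ccc$ababaacbcabbbaa
  rot[16] = cc$ababaacbcabbbaac
  rot[17] = c$ababaacbcabbbaacc
  rot[18] = $ababaacbcabbbaaccc
Sorted (with $ < everything):
  sorted[0] = $ababaacbcabbbaaccc
  sorted[1] = aacbcabbbaaccc$abab
  sorted[2] = aaccc$ababaacbcabbb
  sorted[3] = abaacbcabbbaaccc$ab
  sorted[4] = ababaacbcabbbaaccc$
  sorted[5] = abbbaaccc$ababaacbc
  sorted[6] = acbcabbbaaccc$ababa
  sorted[7] = accc$ababaacbcabbba
  sorted[8] = baacbcabbbaaccc$aba
  sorted[9] = baaccc$ababaacbcabb
  sorted[10] = babaacbcabbbaaccc$a
  sorted[11] = bbaaccc$ababaacbcab
  sorted[12] = bbbaaccc$ababaacbca
  sorted[13] = bcabbbaaccc$ababaac
  sorted[14] = c$ababaacbcabbbaacc
  sorted[15] = cabbbaaccc$ababaacb
  sorted[16] = cbcabbbaaccc$ababaa
  sorted[17] = cc$ababaacbcabbbaac
  sorted[18] = ccc$ababaacbcabbbaa
sorted[13] = bcabbbaaccc$ababaac

Answer: bcabbbaaccc$ababaac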